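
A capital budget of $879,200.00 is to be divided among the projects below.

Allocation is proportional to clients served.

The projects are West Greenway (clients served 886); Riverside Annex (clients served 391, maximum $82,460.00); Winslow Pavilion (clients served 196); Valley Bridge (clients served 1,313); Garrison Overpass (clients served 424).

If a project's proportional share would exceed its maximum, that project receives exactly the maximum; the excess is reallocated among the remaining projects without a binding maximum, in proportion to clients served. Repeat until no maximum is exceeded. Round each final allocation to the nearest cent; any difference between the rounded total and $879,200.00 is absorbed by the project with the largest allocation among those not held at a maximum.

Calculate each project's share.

West Greenway: $250,412.08; Riverside Annex: $82,460.00; Winslow Pavilion: $55,395.90; Valley Bridge: $371,095.99; Garrison Overpass: $119,836.03

Total clients served = 3,210.
Unconstrained shares: West Greenway 242,670.1558; Riverside Annex 107,092.5857; Winslow Pavilion 53,683.2399; Valley Bridge 359,622.9283; Garrison Overpass 116,131.0903.
Capped: Riverside Annex ($82,460.00); balance $796,740.00 reallocated over remaining clients served 2,819.
Redistributed shares: West Greenway 250,412.0752 → $250,412.08; Winslow Pavilion 55,395.8993 → $55,395.90; Valley Bridge 371,095.9986 → $371,096.00; Garrison Overpass 119,836.0270 → $119,836.03.
Rounding difference −$0.01 applied to Valley Bridge → $371,095.99.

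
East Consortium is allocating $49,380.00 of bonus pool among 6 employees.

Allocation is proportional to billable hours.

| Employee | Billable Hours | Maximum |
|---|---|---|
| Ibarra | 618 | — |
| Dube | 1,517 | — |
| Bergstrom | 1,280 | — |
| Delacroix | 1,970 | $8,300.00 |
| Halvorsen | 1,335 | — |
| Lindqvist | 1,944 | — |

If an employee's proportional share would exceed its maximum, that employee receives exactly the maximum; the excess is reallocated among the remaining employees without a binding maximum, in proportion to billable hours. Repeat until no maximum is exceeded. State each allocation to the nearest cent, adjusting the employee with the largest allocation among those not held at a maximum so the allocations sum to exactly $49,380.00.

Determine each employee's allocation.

Billable hours total: 8,664.
Unconstrained shares: Ibarra 3,522.2576; Dube 8,646.0596; Bergstrom 7,295.2909; Delacroix 11,227.9086; Halvorsen 7,608.7604; Lindqvist 11,079.7230.
Capped: Delacroix ($8,300.00); remaining pool $41,080.00 reallocated over remaining billable hours 6,694.
Redistributed shares: Ibarra 3,792.5665 → $3,792.57; Dube 9,309.5847 → $9,309.58; Bergstrom 7,855.1539 → $7,855.15; Halvorsen 8,192.6800 → $8,192.68; Lindqvist 11,930.0149 → $11,930.01.
Rounding difference +$0.01 applied to Lindqvist → $11,930.02.

Ibarra: $3,792.57; Dube: $9,309.58; Bergstrom: $7,855.15; Delacroix: $8,300.00; Halvorsen: $8,192.68; Lindqvist: $11,930.02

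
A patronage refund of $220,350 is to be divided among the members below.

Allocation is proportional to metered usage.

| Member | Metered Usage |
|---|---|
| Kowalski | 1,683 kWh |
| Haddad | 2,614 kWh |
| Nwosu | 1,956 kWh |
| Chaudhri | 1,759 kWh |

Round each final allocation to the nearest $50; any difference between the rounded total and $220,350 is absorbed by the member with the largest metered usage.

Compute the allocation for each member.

Kowalski: $46,300; Haddad: $71,850; Nwosu: $53,800; Chaudhri: $48,400

Metered usage total: 8,012.
Raw shares: Kowalski 1,683/8,012 × $220,350 = 46,286.70; Haddad 2,614/8,012 × $220,350 = 71,891.53; Nwosu 1,956/8,012 × $220,350 = 53,794.88; Chaudhri 1,759/8,012 × $220,350 = 48,376.89.
At nearest $50: Kowalski $46,300; Haddad $71,900; Nwosu $53,800; Chaudhri $48,400. Sum = $220,400.
Difference $220,350 − $220,400 = −$50 applied to largest metered usage (Haddad): Haddad becomes $71,850.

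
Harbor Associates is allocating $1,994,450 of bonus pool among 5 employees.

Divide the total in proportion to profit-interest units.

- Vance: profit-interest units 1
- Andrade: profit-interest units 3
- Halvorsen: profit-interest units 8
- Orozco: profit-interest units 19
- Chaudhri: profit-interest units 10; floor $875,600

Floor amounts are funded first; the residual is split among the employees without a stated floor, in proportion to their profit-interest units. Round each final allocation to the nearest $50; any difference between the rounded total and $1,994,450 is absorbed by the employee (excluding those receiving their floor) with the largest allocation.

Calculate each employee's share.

Fund the minimums — Chaudhri $875,600. Remaining pool $1,118,850.
Remaining pool split over remaining profit-interest units 31: Vance 36,091.94 → $36,100; Andrade 108,275.81 → $108,300; Halvorsen 288,735.48 → $288,750; Orozco 685,746.77 → $685,750.
Rounding difference −$50 applied to Orozco → $685,700.

Vance: $36,100 | Andrade: $108,300 | Halvorsen: $288,750 | Orozco: $685,700 | Chaudhri: $875,600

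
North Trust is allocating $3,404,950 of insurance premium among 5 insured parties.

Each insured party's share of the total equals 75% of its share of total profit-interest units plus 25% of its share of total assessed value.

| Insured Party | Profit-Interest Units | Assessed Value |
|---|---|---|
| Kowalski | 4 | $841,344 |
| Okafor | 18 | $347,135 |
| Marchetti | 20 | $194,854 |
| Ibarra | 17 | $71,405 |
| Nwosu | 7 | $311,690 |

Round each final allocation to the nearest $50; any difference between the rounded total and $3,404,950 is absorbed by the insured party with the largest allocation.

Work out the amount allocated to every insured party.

Profit-interest units total 66; assessed value total 1,766,428.
Composite weights (75% profit-interest units + 25% assessed value): Kowalski 0.1645; Okafor 0.2537; Marchetti 0.2549; Ibarra 0.2033; Nwosu 0.1237.
Unrounded shares: Kowalski 560,212.15; Okafor 863,750.59; Marchetti 867,751.96; Ibarra 692,184.33; Nwosu 421,050.97.
After rounding ($50): Kowalski $560,200; Okafor $863,750; Marchetti $867,750; Ibarra $692,200; Nwosu $421,050. Sum = $3,404,950.
Sum already equals the total — no adjustment.

Kowalski: $560,200 | Okafor: $863,750 | Marchetti: $867,750 | Ibarra: $692,200 | Nwosu: $421,050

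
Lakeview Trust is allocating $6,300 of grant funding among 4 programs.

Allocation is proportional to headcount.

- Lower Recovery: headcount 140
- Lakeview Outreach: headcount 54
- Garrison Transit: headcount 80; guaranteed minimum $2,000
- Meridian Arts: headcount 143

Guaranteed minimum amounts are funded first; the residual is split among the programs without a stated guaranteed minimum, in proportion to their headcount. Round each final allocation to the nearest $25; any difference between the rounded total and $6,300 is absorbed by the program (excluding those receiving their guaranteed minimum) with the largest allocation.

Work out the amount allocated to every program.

Minimums first: Garrison Transit $2,000. Residual $4,300.
Residual split over remaining headcount 337: Lower Recovery 1,786.35 → $1,775; Lakeview Outreach 689.02 → $700; Meridian Arts 1,824.63 → $1,825.

Lower Recovery: $1,775 | Lakeview Outreach: $700 | Garrison Transit: $2,000 | Meridian Arts: $1,825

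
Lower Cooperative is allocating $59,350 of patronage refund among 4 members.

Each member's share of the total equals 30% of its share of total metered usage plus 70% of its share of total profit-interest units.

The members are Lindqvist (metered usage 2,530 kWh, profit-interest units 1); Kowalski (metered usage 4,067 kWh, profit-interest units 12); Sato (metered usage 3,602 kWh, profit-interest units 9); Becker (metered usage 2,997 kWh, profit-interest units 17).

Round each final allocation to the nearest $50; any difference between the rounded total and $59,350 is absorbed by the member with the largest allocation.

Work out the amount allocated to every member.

Metered usage total 13,196; profit-interest units total 39.
Composite weights (30% metered usage + 70% profit-interest units): Lindqvist 0.0755; Kowalski 0.3078; Sato 0.2434; Becker 0.3733.
Pro-rata amounts: Lindqvist 4,478.92; Kowalski 18,270.57; Sato 14,447.39; Becker 22,153.13.
After rounding ($50): Lindqvist $4,500; Kowalski $18,250; Sato $14,450; Becker $22,150. Sum = $59,350.
Sum already equals the total — no adjustment.

Lindqvist: $4,500 · Kowalski: $18,250 · Sato: $14,450 · Becker: $22,150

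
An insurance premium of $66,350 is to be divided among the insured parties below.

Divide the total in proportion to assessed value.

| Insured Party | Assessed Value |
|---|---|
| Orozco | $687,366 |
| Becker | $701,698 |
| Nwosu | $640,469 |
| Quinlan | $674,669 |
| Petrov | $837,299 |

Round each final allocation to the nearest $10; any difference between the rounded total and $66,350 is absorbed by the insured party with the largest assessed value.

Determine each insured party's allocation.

Orozco: $12,880; Becker: $13,150; Nwosu: $12,000; Quinlan: $12,640; Petrov: $15,680

Combined assessed value = 3,541,501.
Proportional shares: Orozco 687,366/3,541,501 × $66,350 = 12,877.80; Becker 701,698/3,541,501 × $66,350 = 13,146.31; Nwosu 640,469/3,541,501 × $66,350 = 11,999.18; Quinlan 674,669/3,541,501 × $66,350 = 12,639.92; Petrov 837,299/3,541,501 × $66,350 = 15,686.79.
Rounded to nearest $10: Orozco $12,880; Becker $13,150; Nwosu $12,000; Quinlan $12,640; Petrov $15,690. Sum = $66,360.
Difference $66,350 − $66,360 = −$10 applied to largest assessed value (Petrov): Petrov becomes $15,680.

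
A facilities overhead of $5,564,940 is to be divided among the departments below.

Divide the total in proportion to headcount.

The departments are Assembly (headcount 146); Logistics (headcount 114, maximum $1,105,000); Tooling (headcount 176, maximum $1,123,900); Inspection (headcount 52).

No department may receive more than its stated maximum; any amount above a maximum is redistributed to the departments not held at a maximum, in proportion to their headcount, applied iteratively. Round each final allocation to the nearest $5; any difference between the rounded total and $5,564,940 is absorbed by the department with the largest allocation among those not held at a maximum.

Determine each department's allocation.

Assembly: $2,459,910; Logistics: $1,105,000; Tooling: $1,123,900; Inspection: $876,130

Headcount total: 488.
Proportional shares (ignoring caps): Assembly 1,664,920.57; Logistics 1,300,006.48; Tooling 2,007,027.54; Inspection 592,985.41.
Held at cap: Logistics ($1,105,000), Tooling ($1,123,900); remaining pool $3,336,040 reallocated over remaining headcount 198.
Shares after redistribution: Assembly 2,459,908.28 → $2,459,910; Inspection 876,131.72 → $876,130.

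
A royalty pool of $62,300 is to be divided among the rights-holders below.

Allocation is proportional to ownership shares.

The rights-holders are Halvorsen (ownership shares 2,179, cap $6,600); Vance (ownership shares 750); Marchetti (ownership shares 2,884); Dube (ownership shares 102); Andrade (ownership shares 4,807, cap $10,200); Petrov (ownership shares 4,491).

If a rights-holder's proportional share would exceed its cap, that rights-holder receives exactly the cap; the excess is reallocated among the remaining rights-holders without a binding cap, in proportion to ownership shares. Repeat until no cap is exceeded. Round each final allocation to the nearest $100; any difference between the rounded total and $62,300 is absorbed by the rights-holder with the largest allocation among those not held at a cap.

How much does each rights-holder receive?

Halvorsen: $6,600; Vance: $4,100; Marchetti: $16,000; Dube: $600; Andrade: $10,200; Petrov: $24,800

Sum of ownership shares: 15,213.
Pro-rata shares before constraints: Halvorsen 8,923.40; Vance 3,071.39; Marchetti 11,810.50; Dube 417.71; Andrade 19,685.54; Petrov 18,391.46.
Capped: Halvorsen ($6,600), Andrade ($10,200); balance $45,500 reallocated over remaining ownership shares 8,227.
Shares after redistribution: Vance 4,147.93 → $4,100; Marchetti 15,950.16 → $16,000; Dube 564.12 → $600; Petrov 24,837.79 → $24,800.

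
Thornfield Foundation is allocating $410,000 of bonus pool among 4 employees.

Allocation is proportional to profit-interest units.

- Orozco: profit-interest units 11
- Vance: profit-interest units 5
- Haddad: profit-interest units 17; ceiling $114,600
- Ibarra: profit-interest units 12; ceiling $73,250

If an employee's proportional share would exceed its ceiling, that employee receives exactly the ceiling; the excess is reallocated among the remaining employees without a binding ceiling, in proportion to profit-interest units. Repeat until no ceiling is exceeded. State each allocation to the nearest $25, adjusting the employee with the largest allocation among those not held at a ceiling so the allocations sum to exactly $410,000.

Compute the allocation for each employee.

Sum of profit-interest units: 45.
Pro-rata shares before constraints: Orozco 100,222.22; Vance 45,555.56; Haddad 154,888.89; Ibarra 109,333.33.
Capped: Haddad ($114,600), Ibarra ($73,250); remaining pool $222,150 reallocated over remaining profit-interest units 16.
Redistributed shares: Orozco 152,728.12 → $152,725; Vance 69,421.88 → $69,425.

Orozco: $152,725; Vance: $69,425; Haddad: $114,600; Ibarra: $73,250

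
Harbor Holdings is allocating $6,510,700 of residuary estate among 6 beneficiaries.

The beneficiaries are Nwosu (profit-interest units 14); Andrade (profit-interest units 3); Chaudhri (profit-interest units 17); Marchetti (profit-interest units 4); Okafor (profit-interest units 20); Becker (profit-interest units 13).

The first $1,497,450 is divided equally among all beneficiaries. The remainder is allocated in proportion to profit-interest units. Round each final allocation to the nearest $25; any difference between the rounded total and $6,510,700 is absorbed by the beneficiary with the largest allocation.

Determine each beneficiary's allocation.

Nwosu: $1,238,100 | Andrade: $461,400 | Chaudhri: $1,449,925 | Marchetti: $532,000 | Okafor: $1,661,775 | Becker: $1,167,500

$1,497,450 shared equally gives $249,575 per beneficiary.
Remainder $5,013,250 by profit-interest units (total 71): Nwosu 988,528.17 → $988,525; Andrade 211,827.46 → $211,825; Chaudhri 1,200,355.63 → $1,200,350; Marchetti 282,436.62 → $282,425; Okafor 1,412,183.10 → $1,412,175; Becker 917,919.01 → $917,925.
Rounding difference +$25 on remainder applied to Okafor.
Totals: Nwosu $249,575 + $988,525 = $1,238,100; Andrade $249,575 + $211,825 = $461,400; Chaudhri $249,575 + $1,200,350 = $1,449,925; Marchetti $249,575 + $282,425 = $532,000; Okafor $249,575 + $1,412,200 = $1,661,775; Becker $249,575 + $917,925 = $1,167,500.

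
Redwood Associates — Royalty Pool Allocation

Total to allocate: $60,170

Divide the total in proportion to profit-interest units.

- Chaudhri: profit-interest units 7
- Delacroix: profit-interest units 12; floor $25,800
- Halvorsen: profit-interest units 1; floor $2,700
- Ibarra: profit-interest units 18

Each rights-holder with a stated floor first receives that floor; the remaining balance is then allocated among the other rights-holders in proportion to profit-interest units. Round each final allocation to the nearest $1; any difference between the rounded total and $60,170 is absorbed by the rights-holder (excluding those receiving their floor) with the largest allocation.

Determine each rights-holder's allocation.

Minimums first: Delacroix $25,800; Halvorsen $2,700. Remaining pool $31,670.
Remaining pool split over remaining profit-interest units 25: Chaudhri 8,867.60 → $8,868; Ibarra 22,802.40 → $22,802.

Chaudhri: $8,868; Delacroix: $25,800; Halvorsen: $2,700; Ibarra: $22,802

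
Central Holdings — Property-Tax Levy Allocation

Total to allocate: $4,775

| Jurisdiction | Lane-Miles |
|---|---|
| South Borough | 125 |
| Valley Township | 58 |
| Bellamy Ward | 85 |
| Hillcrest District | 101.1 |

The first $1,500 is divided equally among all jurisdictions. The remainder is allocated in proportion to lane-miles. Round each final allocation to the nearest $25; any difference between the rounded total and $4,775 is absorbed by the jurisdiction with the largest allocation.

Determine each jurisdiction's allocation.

South Borough: $1,475 | Valley Township: $900 | Bellamy Ward: $1,125 | Hillcrest District: $1,275

First tranche $1,500 split equally: $375 each.
Remainder $3,275 by lane-miles (total 369.1): South Borough 1,109.12 → $1,100; Valley Township 514.63 → $525; Bellamy Ward 754.20 → $750; Hillcrest District 897.05 → $900.
Totals: South Borough $375 + $1,100 = $1,475; Valley Township $375 + $525 = $900; Bellamy Ward $375 + $750 = $1,125; Hillcrest District $375 + $900 = $1,275.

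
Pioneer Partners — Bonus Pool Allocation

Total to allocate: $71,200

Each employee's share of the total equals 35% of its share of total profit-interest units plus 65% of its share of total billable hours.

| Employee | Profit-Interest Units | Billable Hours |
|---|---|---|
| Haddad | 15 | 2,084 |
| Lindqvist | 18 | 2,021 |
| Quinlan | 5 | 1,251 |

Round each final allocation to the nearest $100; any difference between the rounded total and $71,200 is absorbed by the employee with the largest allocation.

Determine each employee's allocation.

Profit-interest units total 38; billable hours total 5,356.
Composite weights (35% profit-interest units + 65% billable hours): Haddad 0.3911; Lindqvist 0.4111; Quinlan 0.1979.
Unrounded shares: Haddad 27,844.22; Lindqvist 29,267.22; Quinlan 14,088.56.
At nearest $100: Haddad $27,800; Lindqvist $29,300; Quinlan $14,100. Sum = $71,200.
Rounded total matches; no reconciliation needed.

Haddad: $27,800 | Lindqvist: $29,300 | Quinlan: $14,100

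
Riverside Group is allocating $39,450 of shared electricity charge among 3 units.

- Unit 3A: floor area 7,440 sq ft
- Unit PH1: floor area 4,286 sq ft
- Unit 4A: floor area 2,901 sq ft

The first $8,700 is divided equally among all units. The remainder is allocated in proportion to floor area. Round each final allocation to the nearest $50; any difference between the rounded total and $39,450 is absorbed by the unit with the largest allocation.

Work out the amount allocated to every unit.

Equal tier: $8,700 ÷ 3 = $2,900 apiece.
Remainder $30,750 by floor area (total 14,627): Unit 3A 15,640.94 → $15,650; Unit PH1 9,010.36 → $9,000; Unit 4A 6,098.70 → $6,100.
Totals: Unit 3A $2,900 + $15,650 = $18,550; Unit PH1 $2,900 + $9,000 = $11,900; Unit 4A $2,900 + $6,100 = $9,000.

Unit 3A: $18,550; Unit PH1: $11,900; Unit 4A: $9,000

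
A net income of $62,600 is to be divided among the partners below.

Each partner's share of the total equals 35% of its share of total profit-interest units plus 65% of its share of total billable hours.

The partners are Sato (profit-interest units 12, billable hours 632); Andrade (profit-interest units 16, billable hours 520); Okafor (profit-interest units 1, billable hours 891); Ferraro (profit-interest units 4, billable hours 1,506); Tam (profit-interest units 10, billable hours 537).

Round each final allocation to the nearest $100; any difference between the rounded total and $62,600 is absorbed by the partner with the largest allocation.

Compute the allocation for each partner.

Totals — profit-interest units 43, billable hours 4,086.
Combined weights (35% profit-interest units + 65% billable hours): Sato 0.1982; Andrade 0.2130; Okafor 0.1499; Ferraro 0.2721; Tam 0.1668.
Raw shares: Sato 12,408.12; Andrade 13,330.92; Okafor 9,382.46; Ferraro 17,035.48; Tam 10,443.01.
After rounding ($100): Sato $12,400; Andrade $13,300; Okafor $9,400; Ferraro $17,000; Tam $10,400. Sum = $62,500.
Difference $62,600 − $62,500 = +$100 applied to largest allocation (Ferraro): Ferraro becomes $17,100.

Sato: $12,400 · Andrade: $13,300 · Okafor: $9,400 · Ferraro: $17,100 · Tam: $10,400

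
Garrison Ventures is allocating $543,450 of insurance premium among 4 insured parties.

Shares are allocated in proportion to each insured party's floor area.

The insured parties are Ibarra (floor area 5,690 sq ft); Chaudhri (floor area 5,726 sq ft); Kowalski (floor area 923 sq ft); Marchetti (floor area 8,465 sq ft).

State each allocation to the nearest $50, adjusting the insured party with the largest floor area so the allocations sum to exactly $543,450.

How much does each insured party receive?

Ibarra: $148,650; Chaudhri: $149,600; Kowalski: $24,100; Marchetti: $221,100

Combined floor area = 5,690 + 5,726 + 923 + 8,465 = 20,804.
Proportional shares: Ibarra 148,636.34; Chaudhri 149,576.75; Kowalski 24,110.96; Marchetti 221,125.95.
At nearest $50: Ibarra $148,650; Chaudhri $149,600; Kowalski $24,100; Marchetti $221,150. Sum = $543,500.
Difference $543,450 − $543,500 = −$50 applied to largest floor area (Marchetti): Marchetti becomes $221,100.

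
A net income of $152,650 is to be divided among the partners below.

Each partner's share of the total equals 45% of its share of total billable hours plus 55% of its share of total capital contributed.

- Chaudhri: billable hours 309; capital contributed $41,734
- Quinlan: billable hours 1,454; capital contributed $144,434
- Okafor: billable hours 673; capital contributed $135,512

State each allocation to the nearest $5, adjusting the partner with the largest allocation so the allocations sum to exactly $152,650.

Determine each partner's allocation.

Billable hours total 2,436; capital contributed total 321,680.
Blended shares (45% billable hours + 55% capital contributed): Chaudhri 0.1284; Quinlan 0.5155; Okafor 0.3560.
Proportional shares: Chaudhri 19,605.90; Quinlan 78,698.02; Okafor 54,346.07.
Rounded to nearest $5: Chaudhri $19,605; Quinlan $78,700; Okafor $54,345. Sum = $152,650.
Sum already equals the total — no adjustment.

Chaudhri: $19,605 · Quinlan: $78,700 · Okafor: $54,345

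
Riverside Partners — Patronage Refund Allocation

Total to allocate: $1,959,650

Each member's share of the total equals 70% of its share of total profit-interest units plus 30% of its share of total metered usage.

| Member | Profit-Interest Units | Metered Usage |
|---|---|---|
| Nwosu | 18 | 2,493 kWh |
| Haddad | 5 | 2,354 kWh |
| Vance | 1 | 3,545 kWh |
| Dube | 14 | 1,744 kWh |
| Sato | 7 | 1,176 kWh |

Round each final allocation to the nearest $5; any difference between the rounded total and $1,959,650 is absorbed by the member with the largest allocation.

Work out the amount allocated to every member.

Nwosu: $678,270; Haddad: $274,755; Vance: $214,720; Dube: $517,405; Sato: $274,500

Profit-interest units total 45; metered usage total 11,312.
Blended shares (70% profit-interest units + 30% metered usage): Nwosu 0.3461; Haddad 0.1402; Vance 0.1096; Dube 0.2640; Sato 0.1401.
Raw shares: Nwosu 678,265.49; Haddad 274,756.76; Vance 214,720.34; Dube 517,405.50; Sato 274,501.91.
Rounded to nearest $5: Nwosu $678,265; Haddad $274,755; Vance $214,720; Dube $517,405; Sato $274,500. Sum = $1,959,645.
Difference $1,959,650 − $1,959,645 = +$5 applied to largest allocation (Nwosu): Nwosu becomes $678,270.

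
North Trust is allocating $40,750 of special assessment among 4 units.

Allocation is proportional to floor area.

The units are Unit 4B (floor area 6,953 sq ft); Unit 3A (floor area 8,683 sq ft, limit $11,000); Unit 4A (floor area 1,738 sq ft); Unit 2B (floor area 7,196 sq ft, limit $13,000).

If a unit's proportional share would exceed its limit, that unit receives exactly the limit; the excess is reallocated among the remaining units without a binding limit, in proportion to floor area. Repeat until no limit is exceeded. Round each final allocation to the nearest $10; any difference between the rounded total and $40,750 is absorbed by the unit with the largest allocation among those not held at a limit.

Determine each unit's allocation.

Unit 4B: $13,400 | Unit 3A: $11,000 | Unit 4A: $3,350 | Unit 2B: $13,000

Total floor area = 24,570.
Pro-rata shares before constraints: Unit 4B 11,531.74; Unit 3A 14,400.99; Unit 4A 2,882.52; Unit 2B 11,934.76.
Cap binds for Unit 3A ($11,000); remaining pool $29,750 reallocated over remaining floor area 15,887.
Cap binds for Unit 2B ($13,000); remaining pool $16,750 reallocated over remaining floor area 8,691.
Shares after redistribution: Unit 4B 13,400.39 → $13,400; Unit 4A 3,349.61 → $3,350.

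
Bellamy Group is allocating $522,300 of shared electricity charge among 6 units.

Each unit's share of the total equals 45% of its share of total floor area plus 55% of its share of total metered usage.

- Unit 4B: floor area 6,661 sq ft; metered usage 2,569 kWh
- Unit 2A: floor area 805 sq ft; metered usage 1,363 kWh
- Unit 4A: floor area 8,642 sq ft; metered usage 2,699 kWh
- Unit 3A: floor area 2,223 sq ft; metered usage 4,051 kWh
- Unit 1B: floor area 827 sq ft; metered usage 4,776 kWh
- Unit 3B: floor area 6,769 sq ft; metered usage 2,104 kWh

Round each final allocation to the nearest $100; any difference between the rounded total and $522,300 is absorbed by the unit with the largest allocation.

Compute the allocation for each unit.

Totals — floor area 25,927, metered usage 17,562.
Composite weights (45% floor area + 55% metered usage): Unit 4B 0.1961; Unit 2A 0.0567; Unit 4A 0.2345; Unit 3A 0.1655; Unit 1B 0.1639; Unit 3B 0.1834.
Pro-rata amounts: Unit 4B 102,405.32; Unit 2A 29,592.39; Unit 4A 122,490.04; Unit 3A 86,415.06; Unit 1B 85,618.92; Unit 3B 95,778.28.
After rounding ($100): Unit 4B $102,400; Unit 2A $29,600; Unit 4A $122,500; Unit 3A $86,400; Unit 1B $85,600; Unit 3B $95,800. Sum = $522,300.
No rounding difference to absorb.

Unit 4B: $102,400; Unit 2A: $29,600; Unit 4A: $122,500; Unit 3A: $86,400; Unit 1B: $85,600; Unit 3B: $95,800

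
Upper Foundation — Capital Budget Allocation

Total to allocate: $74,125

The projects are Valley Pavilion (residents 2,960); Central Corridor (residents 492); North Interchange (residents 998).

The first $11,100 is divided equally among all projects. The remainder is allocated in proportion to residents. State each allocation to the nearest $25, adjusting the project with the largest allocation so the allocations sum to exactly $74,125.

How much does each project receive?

Valley Pavilion: $45,625 · Central Corridor: $10,675 · North Interchange: $17,825

First tranche $11,100 split equally: $3,700 each.
Remainder $63,025 by residents (total 4,450): Valley Pavilion 41,922.25 → $41,925; Central Corridor 6,968.16 → $6,975; North Interchange 14,134.60 → $14,125.
Totals: Valley Pavilion $3,700 + $41,925 = $45,625; Central Corridor $3,700 + $6,975 = $10,675; North Interchange $3,700 + $14,125 = $17,825.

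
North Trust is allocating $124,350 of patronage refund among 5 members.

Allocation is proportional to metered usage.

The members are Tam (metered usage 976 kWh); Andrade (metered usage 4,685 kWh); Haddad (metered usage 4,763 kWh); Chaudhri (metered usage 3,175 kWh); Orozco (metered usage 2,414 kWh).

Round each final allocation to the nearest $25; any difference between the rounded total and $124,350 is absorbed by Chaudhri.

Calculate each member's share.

Total metered usage = 16,013.
Unrounded shares: Tam 976/16,013 × $124,350 = 7,579.19; Andrade 4,685/16,013 × $124,350 = 36,381.67; Haddad 4,763/16,013 × $124,350 = 36,987.39; Chaudhri 3,175/16,013 × $124,350 = 24,655.67; Orozco 2,414/16,013 × $124,350 = 18,746.08.
After rounding ($25): Tam $7,575; Andrade $36,375; Haddad $36,975; Chaudhri $24,650; Orozco $18,750. Sum = $124,325.
Difference $124,350 − $124,325 = +$25 applied to Chaudhri: Chaudhri becomes $24,675.

Tam: $7,575; Andrade: $36,375; Haddad: $36,975; Chaudhri: $24,675; Orozco: $18,750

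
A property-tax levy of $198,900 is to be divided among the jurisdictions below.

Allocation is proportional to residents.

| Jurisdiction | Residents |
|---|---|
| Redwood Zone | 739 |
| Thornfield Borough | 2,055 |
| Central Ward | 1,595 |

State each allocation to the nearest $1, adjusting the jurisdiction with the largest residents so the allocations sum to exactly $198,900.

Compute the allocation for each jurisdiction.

Combined residents = 739 + 2,055 + 1,595 = 4,389.
Raw shares: Redwood Zone 33,489.88; Thornfield Borough 93,128.16; Central Ward 72,281.95.
After rounding ($1): Redwood Zone $33,490; Thornfield Borough $93,128; Central Ward $72,282. Sum = $198,900.
No rounding difference to absorb.

Redwood Zone: $33,490 | Thornfield Borough: $93,128 | Central Ward: $72,282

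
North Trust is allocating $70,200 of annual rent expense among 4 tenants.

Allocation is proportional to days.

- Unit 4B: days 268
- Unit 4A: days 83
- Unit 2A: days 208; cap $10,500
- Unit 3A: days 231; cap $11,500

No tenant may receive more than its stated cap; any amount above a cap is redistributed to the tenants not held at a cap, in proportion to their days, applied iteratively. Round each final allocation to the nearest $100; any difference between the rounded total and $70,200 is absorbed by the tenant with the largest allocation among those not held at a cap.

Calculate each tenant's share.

Sum of days: 790.
Pro-rata shares before constraints: Unit 4B 23,814.68; Unit 4A 7,375.44; Unit 2A 18,483.04; Unit 3A 20,526.84.
Capped: Unit 2A ($10,500), Unit 3A ($11,500); balance $48,200 reallocated over remaining days 351.
Redistributed shares: Unit 4B 36,802.28 → $36,800; Unit 4A 11,397.72 → $11,400.

Unit 4B: $36,800 · Unit 4A: $11,400 · Unit 2A: $10,500 · Unit 3A: $11,500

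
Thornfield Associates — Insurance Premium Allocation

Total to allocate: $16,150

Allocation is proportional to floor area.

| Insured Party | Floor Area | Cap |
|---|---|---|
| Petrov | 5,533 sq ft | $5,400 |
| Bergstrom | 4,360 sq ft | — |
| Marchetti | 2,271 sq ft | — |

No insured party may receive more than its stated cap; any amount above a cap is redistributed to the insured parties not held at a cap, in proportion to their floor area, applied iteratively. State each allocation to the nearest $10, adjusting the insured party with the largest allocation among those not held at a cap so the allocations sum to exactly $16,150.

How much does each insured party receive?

Petrov: $5,400 · Bergstrom: $7,070 · Marchetti: $3,680

Total floor area = 12,164.
Proportional shares (ignoring caps): Petrov 7,346.10; Bergstrom 5,788.72; Marchetti 3,015.18.
Capped: Petrov ($5,400); remaining pool $10,750 reallocated over remaining floor area 6,631.
Shares after redistribution: Bergstrom 7,068.32 → $7,070; Marchetti 3,681.68 → $3,680.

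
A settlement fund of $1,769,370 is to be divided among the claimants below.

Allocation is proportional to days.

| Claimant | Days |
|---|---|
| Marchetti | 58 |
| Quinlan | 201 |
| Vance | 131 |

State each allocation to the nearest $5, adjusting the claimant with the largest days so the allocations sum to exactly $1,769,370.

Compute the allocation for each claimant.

Combined days = 58 + 201 + 131 = 390.
Proportional shares: Marchetti 263,137.08; Quinlan 911,906.08; Vance 594,326.85.
Rounded to nearest $5: Marchetti $263,135; Quinlan $911,905; Vance $594,325. Sum = $1,769,365.
Difference $1,769,370 − $1,769,365 = +$5 applied to largest days (Quinlan): Quinlan becomes $911,910.

Marchetti: $263,135 · Quinlan: $911,910 · Vance: $594,325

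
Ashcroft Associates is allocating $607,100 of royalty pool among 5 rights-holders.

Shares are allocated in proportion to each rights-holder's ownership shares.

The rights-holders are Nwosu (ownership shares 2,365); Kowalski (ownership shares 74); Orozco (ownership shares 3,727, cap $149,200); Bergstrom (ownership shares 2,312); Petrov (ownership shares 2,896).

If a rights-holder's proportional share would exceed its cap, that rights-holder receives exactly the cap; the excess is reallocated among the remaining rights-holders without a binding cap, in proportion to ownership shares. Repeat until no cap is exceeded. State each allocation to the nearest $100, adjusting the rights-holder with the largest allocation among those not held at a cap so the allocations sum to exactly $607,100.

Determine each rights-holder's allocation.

Nwosu: $141,600 · Kowalski: $4,400 · Orozco: $149,200 · Bergstrom: $138,400 · Petrov: $173,500

Ownership shares total: 11,374.
Pro-rata shares before constraints: Nwosu 126,234.53; Kowalski 3,949.83; Orozco 198,932.80; Bergstrom 123,405.59; Petrov 154,577.25.
Cap binds for Orozco ($149,200); balance $457,900 reallocated over remaining ownership shares 7,647.
Remaining shares: Nwosu 141,615.47 → $141,600; Kowalski 4,431.10 → $4,400; Bergstrom 138,441.85 → $138,400; Petrov 173,411.59 → $173,400.
Rounding difference +$100 applied to Petrov → $173,500.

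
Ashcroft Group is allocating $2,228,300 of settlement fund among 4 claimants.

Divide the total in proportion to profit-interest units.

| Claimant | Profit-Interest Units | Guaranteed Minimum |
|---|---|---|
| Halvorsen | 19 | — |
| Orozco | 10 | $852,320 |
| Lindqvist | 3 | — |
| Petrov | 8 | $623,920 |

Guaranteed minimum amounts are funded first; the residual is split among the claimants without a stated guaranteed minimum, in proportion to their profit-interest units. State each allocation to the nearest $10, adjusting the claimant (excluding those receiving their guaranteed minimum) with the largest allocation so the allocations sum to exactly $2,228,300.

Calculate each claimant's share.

Halvorsen: $649,510 | Orozco: $852,320 | Lindqvist: $102,550 | Petrov: $623,920

Fund the minimums — Orozco $852,320; Petrov $623,920. Remaining pool $752,060.
Remaining pool split over remaining profit-interest units 22: Halvorsen 649,506.36 → $649,510; Lindqvist 102,553.64 → $102,550.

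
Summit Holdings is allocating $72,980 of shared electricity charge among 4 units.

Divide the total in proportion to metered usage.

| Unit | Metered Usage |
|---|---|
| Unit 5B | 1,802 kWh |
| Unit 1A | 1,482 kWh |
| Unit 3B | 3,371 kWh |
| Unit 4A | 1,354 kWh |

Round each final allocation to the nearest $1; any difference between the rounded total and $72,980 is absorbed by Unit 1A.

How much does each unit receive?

Unit 5B: $16,420 · Unit 1A: $13,505 · Unit 3B: $30,717 · Unit 4A: $12,338

Sum of metered usage: 8,009.
Raw shares: Unit 5B 1,802/8,009 × $72,980 = 16,420.27; Unit 1A 1,482/8,009 × $72,980 = 13,504.35; Unit 3B 3,371/8,009 × $72,980 = 30,717.39; Unit 4A 1,354/8,009 × $72,980 = 12,337.98.
After rounding ($1): Unit 5B $16,420; Unit 1A $13,504; Unit 3B $30,717; Unit 4A $12,338. Sum = $72,979.
Difference $72,980 − $72,979 = +$1 applied to Unit 1A: Unit 1A becomes $13,505.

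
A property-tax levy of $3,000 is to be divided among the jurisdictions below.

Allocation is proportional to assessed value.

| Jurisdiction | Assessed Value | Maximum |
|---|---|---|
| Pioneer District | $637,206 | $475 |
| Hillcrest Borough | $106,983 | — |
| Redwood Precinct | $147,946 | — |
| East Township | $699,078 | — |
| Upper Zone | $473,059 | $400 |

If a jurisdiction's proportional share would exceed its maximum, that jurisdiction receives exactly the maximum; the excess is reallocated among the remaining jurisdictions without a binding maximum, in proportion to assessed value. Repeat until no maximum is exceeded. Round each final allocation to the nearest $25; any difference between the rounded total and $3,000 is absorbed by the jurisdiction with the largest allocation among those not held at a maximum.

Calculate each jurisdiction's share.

Pioneer District: $475 · Hillcrest Borough: $250 · Redwood Precinct: $325 · East Township: $1,550 · Upper Zone: $400

Combined assessed value = 2,064,272.
Unconstrained shares: Pioneer District 926.05; Hillcrest Borough 155.48; Redwood Precinct 215.01; East Township 1,015.97; Upper Zone 687.495.
Capped: Pioneer District ($475), Upper Zone ($400); remaining pool $2,125 reallocated over remaining assessed value 954,007.
Shares after redistribution: Hillcrest Borough 238.30 → $250; Redwood Precinct 329.54 → $325; East Township 1,557.16 → $1,550.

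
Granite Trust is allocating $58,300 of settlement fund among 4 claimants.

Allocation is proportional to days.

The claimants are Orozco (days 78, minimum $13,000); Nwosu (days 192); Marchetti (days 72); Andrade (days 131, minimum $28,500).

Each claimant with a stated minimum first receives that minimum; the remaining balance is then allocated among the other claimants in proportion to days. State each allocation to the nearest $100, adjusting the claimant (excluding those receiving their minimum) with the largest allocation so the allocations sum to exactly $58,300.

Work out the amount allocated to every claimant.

Orozco: $13,000 · Nwosu: $12,200 · Marchetti: $4,600 · Andrade: $28,500

Fund the minimums — Orozco $13,000; Andrade $28,500. Balance $16,800.
Balance split over remaining days 264: Nwosu 12,218.18 → $12,200; Marchetti 4,581.82 → $4,600.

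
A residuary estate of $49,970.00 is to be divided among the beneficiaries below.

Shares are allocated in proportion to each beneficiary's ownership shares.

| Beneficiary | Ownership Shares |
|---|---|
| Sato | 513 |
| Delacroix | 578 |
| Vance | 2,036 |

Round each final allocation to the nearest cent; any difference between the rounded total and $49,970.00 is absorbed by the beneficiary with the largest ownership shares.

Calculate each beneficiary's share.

Total ownership shares = 513 + 578 + 2,036 = 3,127.
Proportional shares: Sato 8,197.8286; Delacroix 9,236.5398; Vance 32,535.6316.
At nearest cent: Sato $8,197.83; Delacroix $9,236.54; Vance $32,535.63. Sum = $49,970.00.
Rounded total matches; no reconciliation needed.

Sato: $8,197.83 · Delacroix: $9,236.54 · Vance: $32,535.63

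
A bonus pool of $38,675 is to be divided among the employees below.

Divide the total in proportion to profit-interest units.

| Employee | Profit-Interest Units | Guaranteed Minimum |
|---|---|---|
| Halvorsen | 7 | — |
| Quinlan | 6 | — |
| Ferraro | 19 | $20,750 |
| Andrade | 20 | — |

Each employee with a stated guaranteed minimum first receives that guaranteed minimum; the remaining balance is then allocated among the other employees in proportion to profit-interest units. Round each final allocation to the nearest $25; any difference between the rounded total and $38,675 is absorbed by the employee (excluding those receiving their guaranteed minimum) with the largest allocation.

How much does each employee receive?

Halvorsen: $3,800 | Quinlan: $3,250 | Ferraro: $20,750 | Andrade: $10,875

Guaranteed amounts: Ferraro $20,750. Residual $17,925.
Residual split over remaining profit-interest units 33: Halvorsen 3,802.27 → $3,800; Quinlan 3,259.09 → $3,250; Andrade 10,863.64 → $10,875.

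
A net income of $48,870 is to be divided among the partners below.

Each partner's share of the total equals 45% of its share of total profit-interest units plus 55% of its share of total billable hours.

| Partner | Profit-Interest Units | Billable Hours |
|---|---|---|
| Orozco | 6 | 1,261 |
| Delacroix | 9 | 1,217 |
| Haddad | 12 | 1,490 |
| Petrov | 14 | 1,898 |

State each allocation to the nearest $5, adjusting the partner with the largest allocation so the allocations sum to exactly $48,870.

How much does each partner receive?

Orozco: $8,995 | Delacroix: $10,405 | Haddad: $13,265 | Petrov: $16,205

Profit-interest units total 41; billable hours total 5,866.
Combined weights (45% profit-interest units + 55% billable hours): Orozco 0.1841; Delacroix 0.2129; Haddad 0.2714; Petrov 0.3316.
Pro-rata amounts: Orozco 8,996.28; Delacroix 10,403.80; Haddad 13,263.84; Petrov 16,206.09.
Rounded to nearest $5: Orozco $8,995; Delacroix $10,405; Haddad $13,265; Petrov $16,205. Sum = $48,870.
Rounded total matches; no reconciliation needed.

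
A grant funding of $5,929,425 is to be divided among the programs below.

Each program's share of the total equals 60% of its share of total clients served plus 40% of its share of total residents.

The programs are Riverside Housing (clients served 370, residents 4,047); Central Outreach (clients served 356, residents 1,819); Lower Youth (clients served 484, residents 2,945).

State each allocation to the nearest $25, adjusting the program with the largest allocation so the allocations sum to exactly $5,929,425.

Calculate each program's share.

Clients served total 1,210; residents total 8,811.
Composite weights (60% clients served + 40% residents): Riverside Housing 0.3672; Central Outreach 0.2591; Lower Youth 0.3737.
Raw shares: Riverside Housing 2,177,260.93; Central Outreach 1,536,358.61; Lower Youth 2,215,805.46.
At nearest $25: Riverside Housing $2,177,250; Central Outreach $1,536,350; Lower Youth $2,215,800. Sum = $5,929,400.
Difference $5,929,425 − $5,929,400 = +$25 applied to largest allocation (Lower Youth): Lower Youth becomes $2,215,825.

Riverside Housing: $2,177,250 · Central Outreach: $1,536,350 · Lower Youth: $2,215,825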